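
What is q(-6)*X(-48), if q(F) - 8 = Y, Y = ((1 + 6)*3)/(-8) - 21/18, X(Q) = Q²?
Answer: 9696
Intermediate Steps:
Y = -91/24 (Y = (7*3)*(-⅛) - 21*1/18 = 21*(-⅛) - 7/6 = -21/8 - 7/6 = -91/24 ≈ -3.7917)
q(F) = 101/24 (q(F) = 8 - 91/24 = 101/24)
q(-6)*X(-48) = (101/24)*(-48)² = (101/24)*2304 = 9696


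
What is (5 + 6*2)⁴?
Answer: 83521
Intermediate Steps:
(5 + 6*2)⁴ = (5 + 12)⁴ = 17⁴ = 83521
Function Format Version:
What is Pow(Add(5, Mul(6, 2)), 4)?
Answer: 83521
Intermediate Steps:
Pow(Add(5, Mul(6, 2)), 4) = Pow(Add(5, 12), 4) = Pow(17, 4) = 83521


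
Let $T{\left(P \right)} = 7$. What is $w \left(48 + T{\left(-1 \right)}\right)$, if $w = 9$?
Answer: $495$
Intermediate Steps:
$w \left(48 + T{\left(-1 \right)}\right) = 9 \left(48 + 7\right) = 9 \cdot 55 = 495$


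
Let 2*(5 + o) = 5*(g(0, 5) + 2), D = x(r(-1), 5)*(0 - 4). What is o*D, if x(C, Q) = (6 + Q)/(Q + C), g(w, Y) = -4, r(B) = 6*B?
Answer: -440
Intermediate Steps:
x(C, Q) = (6 + Q)/(C + Q)
D = 44 (D = ((6 + 5)/(6*(-1) + 5))*(0 - 4) = (11/(-6 + 5))*(-4) = (11/(-1))*(-4) = -1*11*(-4) = -11*(-4) = 44)
o = -10 (o = -5 + (5*(-4 + 2))/2 = -5 + (5*(-2))/2 = -5 + (1/2)*(-10) = -5 - 5 = -10)
o*D = -10*44 = -440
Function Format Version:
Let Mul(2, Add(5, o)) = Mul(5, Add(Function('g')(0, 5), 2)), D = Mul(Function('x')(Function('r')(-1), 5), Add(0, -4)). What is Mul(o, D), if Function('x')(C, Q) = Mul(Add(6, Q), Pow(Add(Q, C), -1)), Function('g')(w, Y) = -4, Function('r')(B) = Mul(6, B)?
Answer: -440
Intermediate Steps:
Function('x')(C, Q) = Mul(Pow(Add(C, Q), -1), Add(6, Q)) (Function('x')(C, Q) = Mul(Add(6, Q), Pow(Add(C, Q), -1)) = Mul(Pow(Add(C, Q), -1), Add(6, Q)))
D = 44 (D = Mul(Mul(Pow(Add(Mul(6, -1), 5), -1), Add(6, 5)), Add(0, -4)) = Mul(Mul(Pow(Add(-6, 5), -1), 11), -4) = Mul(Mul(Pow(-1, -1), 11), -4) = Mul(Mul(-1, 11), -4) = Mul(-11, -4) = 44)
o = -10 (o = Add(-5, Mul(Rational(1, 2), Mul(5, Add(-4, 2)))) = Add(-5, Mul(Rational(1, 2), Mul(5, -2))) = Add(-5, Mul(Rational(1, 2), -10)) = Add(-5, -5) = -10)
Mul(o, D) = Mul(-10, 44) = -440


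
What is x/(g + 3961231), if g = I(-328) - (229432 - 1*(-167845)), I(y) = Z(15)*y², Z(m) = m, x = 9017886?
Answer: 196041/112559 ≈ 1.7417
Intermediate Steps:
I(y) = 15*y²
g = 1216483 (g = 15*(-328)² - (229432 - 1*(-167845)) = 15*107584 - (229432 + 167845) = 1613760 - 1*397277 = 1613760 - 397277 = 1216483)
x/(g + 3961231) = 9017886/(1216483 + 3961231) = 9017886/5177714 = 9017886*(1/5177714) = 196041/112559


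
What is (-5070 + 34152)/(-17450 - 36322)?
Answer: -4847/8962 ≈ -0.54084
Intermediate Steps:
(-5070 + 34152)/(-17450 - 36322) = 29082/(-53772) = 29082*(-1/53772) = -4847/8962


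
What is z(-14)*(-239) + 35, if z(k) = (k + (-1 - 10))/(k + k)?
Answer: -4995/28 ≈ -178.39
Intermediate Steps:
z(k) = (-11 + k)/(2*k) (z(k) = (k - 11)/((2*k)) = (-11 + k)*(1/(2*k)) = (-11 + k)/(2*k))
z(-14)*(-239) + 35 = ((1/2)*(-11 - 14)/(-14))*(-239) + 35 = ((1/2)*(-1/14)*(-25))*(-239) + 35 = (25/28)*(-239) + 35 = -5975/28 + 35 = -4995/28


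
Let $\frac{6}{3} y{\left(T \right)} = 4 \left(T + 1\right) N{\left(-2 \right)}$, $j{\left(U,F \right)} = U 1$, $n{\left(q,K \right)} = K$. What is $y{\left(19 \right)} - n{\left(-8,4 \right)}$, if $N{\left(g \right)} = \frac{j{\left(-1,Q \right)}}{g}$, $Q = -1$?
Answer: $16$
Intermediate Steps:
$j{\left(U,F \right)} = U$
$N{\left(g \right)} = - \frac{1}{g}$
$y{\left(T \right)} = 1 + T$ ($y{\left(T \right)} = \frac{4 \left(T + 1\right) \left(- \frac{1}{-2}\right)}{2} = \frac{4 \left(1 + T\right) \left(\left(-1\right) \left(- \frac{1}{2}\right)\right)}{2} = \frac{\left(4 + 4 T\right) \frac{1}{2}}{2} = \frac{2 + 2 T}{2} = 1 + T$)
$y{\left(19 \right)} - n{\left(-8,4 \right)} = \left(1 + 19\right) - 4 = 20 - 4 = 16$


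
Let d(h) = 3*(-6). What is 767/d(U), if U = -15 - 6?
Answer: -767/18 ≈ -42.611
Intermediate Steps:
U = -21
d(h) = -18
767/d(U) = 767/(-18) = 767*(-1/18) = -767/18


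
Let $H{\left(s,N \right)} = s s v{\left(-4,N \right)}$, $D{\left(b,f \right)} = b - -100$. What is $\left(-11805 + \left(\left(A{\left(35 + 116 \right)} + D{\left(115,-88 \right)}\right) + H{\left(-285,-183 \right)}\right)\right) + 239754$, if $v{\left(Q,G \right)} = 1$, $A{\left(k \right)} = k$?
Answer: $309540$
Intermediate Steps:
$D{\left(b,f \right)} = 100 + b$ ($D{\left(b,f \right)} = b + 100 = 100 + b$)
$H{\left(s,N \right)} = s^{2}$ ($H{\left(s,N \right)} = s s 1 = s^{2} \cdot 1 = s^{2}$)
$\left(-11805 + \left(\left(A{\left(35 + 116 \right)} + D{\left(115,-88 \right)}\right) + H{\left(-285,-183 \right)}\right)\right) + 239754 = \left(-11805 + \left(\left(\left(35 + 116\right) + \left(100 + 115\right)\right) + \left(-285\right)^{2}\right)\right) + 239754 = \left(-11805 + \left(\left(151 + 215\right) + 81225\right)\right) + 239754 = \left(-11805 + \left(366 + 81225\right)\right) + 239754 = \left(-11805 + 81591\right) + 239754 = 69786 + 239754 = 309540$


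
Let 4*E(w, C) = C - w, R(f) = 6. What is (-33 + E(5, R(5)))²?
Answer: 17161/16 ≈ 1072.6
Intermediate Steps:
E(w, C) = -w/4 + C/4 (E(w, C) = (C - w)/4 = -w/4 + C/4)
(-33 + E(5, R(5)))² = (-33 + (-¼*5 + (¼)*6))² = (-33 + (-5/4 + 3/2))² = (-33 + ¼)² = (-131/4)² = 17161/16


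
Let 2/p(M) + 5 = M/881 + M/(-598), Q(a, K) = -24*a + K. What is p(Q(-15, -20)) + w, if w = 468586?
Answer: 639715423292/1365205 ≈ 4.6859e+5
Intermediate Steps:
Q(a, K) = K - 24*a
p(M) = 2/(-5 - 283*M/526838) (p(M) = 2/(-5 + (M/881 + M/(-598))) = 2/(-5 + (M*(1/881) + M*(-1/598))) = 2/(-5 + (M/881 - M/598)) = 2/(-5 - 283*M/526838))
p(Q(-15, -20)) + w = -1053676/(2634190 + 283*(-20 - 24*(-15))) + 468586 = -1053676/(2634190 + 283*(-20 + 360)) + 468586 = -1053676/(2634190 + 283*340) + 468586 = -1053676/(2634190 + 96220) + 468586 = -1053676/2730410 + 468586 = -1053676*1/2730410 + 468586 = -526838/1365205 + 468586 = 639715423292/1365205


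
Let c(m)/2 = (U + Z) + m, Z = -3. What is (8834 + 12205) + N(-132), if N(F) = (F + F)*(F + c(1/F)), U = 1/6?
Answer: 57387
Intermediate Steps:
U = ⅙ ≈ 0.16667
c(m) = -17/3 + 2*m (c(m) = 2*((⅙ - 3) + m) = 2*(-17/6 + m) = -17/3 + 2*m)
N(F) = 2*F*(-17/3 + F + 2/F) (N(F) = (F + F)*(F + (-17/3 + 2/F)) = (2*F)*(-17/3 + F + 2/F) = 2*F*(-17/3 + F + 2/F))
(8834 + 12205) + N(-132) = (8834 + 12205) + (4 + (⅔)*(-132)*(-17 + 3*(-132))) = 21039 + (4 + (⅔)*(-132)*(-17 - 396)) = 21039 + (4 + (⅔)*(-132)*(-413)) = 21039 + (4 + 36344) = 21039 + 36348 = 57387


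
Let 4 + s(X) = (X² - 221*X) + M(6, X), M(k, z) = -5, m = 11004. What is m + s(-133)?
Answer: 58077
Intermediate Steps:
s(X) = -9 + X² - 221*X (s(X) = -4 + ((X² - 221*X) - 5) = -4 + (-5 + X² - 221*X) = -9 + X² - 221*X)
m + s(-133) = 11004 + (-9 + (-133)² - 221*(-133)) = 11004 + (-9 + 17689 + 29393) = 11004 + 47073 = 58077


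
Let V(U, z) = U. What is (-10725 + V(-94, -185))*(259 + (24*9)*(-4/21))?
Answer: -16498975/7 ≈ -2.3570e+6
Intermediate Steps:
(-10725 + V(-94, -185))*(259 + (24*9)*(-4/21)) = (-10725 - 94)*(259 + (24*9)*(-4/21)) = -10819*(259 + 216*(-4*1/21)) = -10819*(259 + 216*(-4/21)) = -10819*(259 - 288/7) = -10819*1525/7 = -16498975/7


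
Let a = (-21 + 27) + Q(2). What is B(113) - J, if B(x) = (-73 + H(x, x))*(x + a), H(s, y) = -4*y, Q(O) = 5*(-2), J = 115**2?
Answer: -70450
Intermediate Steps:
J = 13225
Q(O) = -10
a = -4 (a = (-21 + 27) - 10 = 6 - 10 = -4)
B(x) = (-73 - 4*x)*(-4 + x) (B(x) = (-73 - 4*x)*(x - 4) = (-73 - 4*x)*(-4 + x))
B(113) - J = (292 - 57*113 - 4*113**2) - 1*13225 = (292 - 6441 - 4*12769) - 13225 = (292 - 6441 - 51076) - 13225 = -57225 - 13225 = -70450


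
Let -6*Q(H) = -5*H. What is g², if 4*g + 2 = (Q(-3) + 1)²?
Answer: 1/256 ≈ 0.0039063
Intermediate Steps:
Q(H) = 5*H/6 (Q(H) = -(-5)*H/6 = 5*H/6)
g = 1/16 (g = -½ + ((⅚)*(-3) + 1)²/4 = -½ + (-5/2 + 1)²/4 = -½ + (-3/2)²/4 = -½ + (¼)*(9/4) = -½ + 9/16 = 1/16 ≈ 0.062500)
g² = (1/16)² = 1/256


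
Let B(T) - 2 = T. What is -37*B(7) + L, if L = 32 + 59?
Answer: -242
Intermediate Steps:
L = 91
B(T) = 2 + T
-37*B(7) + L = -37*(2 + 7) + 91 = -37*9 + 91 = -333 + 91 = -242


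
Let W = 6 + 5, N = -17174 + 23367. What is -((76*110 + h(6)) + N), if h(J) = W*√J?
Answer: -14553 - 11*√6 ≈ -14580.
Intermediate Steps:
N = 6193
W = 11
h(J) = 11*√J
-((76*110 + h(6)) + N) = -((76*110 + 11*√6) + 6193) = -((8360 + 11*√6) + 6193) = -(14553 + 11*√6) = -14553 - 11*√6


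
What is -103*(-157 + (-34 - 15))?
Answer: 21218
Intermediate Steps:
-103*(-157 + (-34 - 15)) = -103*(-157 - 49) = -103*(-206) = 21218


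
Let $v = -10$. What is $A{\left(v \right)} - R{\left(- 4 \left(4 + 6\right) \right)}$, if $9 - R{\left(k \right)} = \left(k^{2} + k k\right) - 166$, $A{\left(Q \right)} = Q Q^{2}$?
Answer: $2025$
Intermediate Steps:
$A{\left(Q \right)} = Q^{3}$
$R{\left(k \right)} = 175 - 2 k^{2}$ ($R{\left(k \right)} = 9 - \left(\left(k^{2} + k k\right) - 166\right) = 9 - \left(\left(k^{2} + k^{2}\right) - 166\right) = 9 - \left(2 k^{2} - 166\right) = 9 - \left(-166 + 2 k^{2}\right) = 175 - 2 k^{2}$)
$A{\left(v \right)} - R{\left(- 4 \left(4 + 6\right) \right)} = \left(-10\right)^{3} - \left(175 - 2 \left(- 4 \left(4 + 6\right)\right)^{2}\right) = -1000 - \left(175 - 2 \left(\left(-4\right) 10\right)^{2}\right) = -1000 - \left(175 - 2 \left(-40\right)^{2}\right) = -1000 - \left(175 - 3200\right) = -1000 - -3025 = -1000 + 3025 = 2025$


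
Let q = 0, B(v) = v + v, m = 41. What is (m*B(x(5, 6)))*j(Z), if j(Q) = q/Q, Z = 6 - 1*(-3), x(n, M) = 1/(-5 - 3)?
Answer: 0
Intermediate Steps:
x(n, M) = -1/8 (x(n, M) = 1/(-8) = -1/8)
B(v) = 2*v
Z = 9 (Z = 6 + 3 = 9)
j(Q) = 0 (j(Q) = 0/Q = 0)
(m*B(x(5, 6)))*j(Z) = (41*(2*(-1/8)))*0 = (41*(-1/4))*0 = -41/4*0 = 0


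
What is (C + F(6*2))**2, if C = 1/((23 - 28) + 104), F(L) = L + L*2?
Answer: 12709225/9801 ≈ 1296.7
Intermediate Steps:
F(L) = 3*L (F(L) = L + 2*L = 3*L)
C = 1/99 (C = 1/(-5 + 104) = 1/99 ≈ 0.010101)
(C + F(6*2))**2 = (1/99 + 3*(6*2))**2 = (1/99 + 3*12)**2 = (1/99 + 36)**2 = (3565/99)**2 = 12709225/9801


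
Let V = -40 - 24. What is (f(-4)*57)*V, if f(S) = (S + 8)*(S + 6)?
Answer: -29184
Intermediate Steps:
f(S) = (6 + S)*(8 + S) (f(S) = (8 + S)*(6 + S) = (6 + S)*(8 + S))
V = -64
(f(-4)*57)*V = ((48 + (-4)² + 14*(-4))*57)*(-64) = ((48 + 16 - 56)*57)*(-64) = (8*57)*(-64) = 456*(-64) = -29184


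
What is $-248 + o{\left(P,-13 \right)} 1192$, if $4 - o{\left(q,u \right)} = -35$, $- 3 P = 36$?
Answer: $46240$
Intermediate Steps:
$P = -12$ ($P = \left(- \frac{1}{3}\right) 36 = -12$)
$o{\left(q,u \right)} = 39$ ($o{\left(q,u \right)} = 4 - -35 = 4 + 35 = 39$)
$-248 + o{\left(P,-13 \right)} 1192 = -248 + 39 \cdot 1192 = -248 + 46488 = 46240$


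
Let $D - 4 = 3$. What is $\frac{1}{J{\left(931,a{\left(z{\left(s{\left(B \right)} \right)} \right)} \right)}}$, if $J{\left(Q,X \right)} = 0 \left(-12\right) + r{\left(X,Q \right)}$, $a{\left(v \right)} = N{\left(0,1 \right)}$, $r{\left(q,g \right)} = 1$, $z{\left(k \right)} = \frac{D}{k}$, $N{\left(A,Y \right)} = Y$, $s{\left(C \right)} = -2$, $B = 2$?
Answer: $1$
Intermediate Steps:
$D = 7$ ($D = 4 + 3 = 7$)
$z{\left(k \right)} = \frac{7}{k}$
$a{\left(v \right)} = 1$
$J{\left(Q,X \right)} = 1$ ($J{\left(Q,X \right)} = 0 \left(-12\right) + 1 = 0 + 1 = 1$)
$\frac{1}{J{\left(931,a{\left(z{\left(s{\left(B \right)} \right)} \right)} \right)}} = 1^{-1} = 1$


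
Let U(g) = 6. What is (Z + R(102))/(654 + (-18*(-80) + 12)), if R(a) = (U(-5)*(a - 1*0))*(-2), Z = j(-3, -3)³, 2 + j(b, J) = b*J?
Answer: -881/2106 ≈ -0.41833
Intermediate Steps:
j(b, J) = -2 + J*b (j(b, J) = -2 + b*J = -2 + J*b)
Z = 343 (Z = (-2 - 3*(-3))³ = (-2 + 9)³ = 7³ = 343)
R(a) = -12*a (R(a) = (6*(a - 1*0))*(-2) = (6*(a + 0))*(-2) = (6*a)*(-2) = -12*a)
(Z + R(102))/(654 + (-18*(-80) + 12)) = (343 - 12*102)/(654 + (-18*(-80) + 12)) = (343 - 1224)/(654 + (1440 + 12)) = -881/(654 + 1452) = -881/2106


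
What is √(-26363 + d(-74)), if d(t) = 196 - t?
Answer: I*√26093 ≈ 161.53*I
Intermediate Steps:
√(-26363 + d(-74)) = √(-26363 + (196 - 1*(-74))) = √(-26363 + (196 + 74)) = √(-26363 + 270) = √(-26093) = I*√26093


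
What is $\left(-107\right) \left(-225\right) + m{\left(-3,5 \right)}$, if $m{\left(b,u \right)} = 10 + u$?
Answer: $24090$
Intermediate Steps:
$\left(-107\right) \left(-225\right) + m{\left(-3,5 \right)} = \left(-107\right) \left(-225\right) + \left(10 + 5\right) = 24075 + 15 = 24090$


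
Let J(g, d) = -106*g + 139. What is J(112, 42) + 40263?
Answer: 28530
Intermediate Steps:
J(g, d) = 139 - 106*g
J(112, 42) + 40263 = (139 - 106*112) + 40263 = (139 - 11872) + 40263 = -11733 + 40263 = 28530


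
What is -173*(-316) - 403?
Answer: 54265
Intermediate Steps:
-173*(-316) - 403 = 54668 - 403 = 54265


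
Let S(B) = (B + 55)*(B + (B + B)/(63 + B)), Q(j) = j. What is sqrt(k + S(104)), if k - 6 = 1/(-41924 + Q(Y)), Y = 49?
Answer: sqrt(1309842115330187)/279725 ≈ 129.38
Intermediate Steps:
k = 251249/41875 (k = 6 + 1/(-41924 + 49) = 6 + 1/(-41875) = 6 - 1/41875 = 251249/41875 ≈ 6.0000)
S(B) = (55 + B)*(B + 2*B/(63 + B)) (S(B) = (55 + B)*(B + (2*B)/(63 + B)) = (55 + B)*(B + 2*B/(63 + B)))
sqrt(k + S(104)) = sqrt(251249/41875 + 104*(3575 + 104**2 + 120*104)/(63 + 104)) = sqrt(251249/41875 + 104*(3575 + 10816 + 12480)/167) = sqrt(251249/41875 + 104*(1/167)*26871) = sqrt(251249/41875 + 2794584/167) = sqrt(117065163583/6993125) = sqrt(1309842115330187)/279725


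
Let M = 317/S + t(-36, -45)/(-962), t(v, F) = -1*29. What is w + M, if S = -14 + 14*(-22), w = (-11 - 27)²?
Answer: 111750900/77441 ≈ 1443.0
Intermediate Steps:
t(v, F) = -29
w = 1444 (w = (-38)² = 1444)
S = -322 (S = -14 - 308 = -322)
M = -73904/77441 (M = 317/(-322) - 29/(-962) = 317*(-1/322) - 29*(-1/962) = -317/322 + 29/962 = -73904/77441 ≈ -0.95433)
w + M = 1444 - 73904/77441 = 111750900/77441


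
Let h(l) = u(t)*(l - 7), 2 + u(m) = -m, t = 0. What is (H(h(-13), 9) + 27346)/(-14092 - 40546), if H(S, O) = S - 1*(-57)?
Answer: -27443/54638 ≈ -0.50227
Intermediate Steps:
u(m) = -2 - m
h(l) = 14 - 2*l (h(l) = (-2 - 1*0)*(l - 7) = (-2 + 0)*(-7 + l) = -2*(-7 + l) = 14 - 2*l)
H(S, O) = 57 + S (H(S, O) = S + 57 = 57 + S)
(H(h(-13), 9) + 27346)/(-14092 - 40546) = ((57 + (14 - 2*(-13))) + 27346)/(-14092 - 40546) = ((57 + (14 + 26)) + 27346)/(-54638) = ((57 + 40) + 27346)*(-1/54638) = (97 + 27346)*(-1/54638) = 27443*(-1/54638) = -27443/54638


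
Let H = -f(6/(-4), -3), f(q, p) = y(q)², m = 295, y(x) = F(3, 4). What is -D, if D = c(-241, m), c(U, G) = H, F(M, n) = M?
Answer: 9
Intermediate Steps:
y(x) = 3
f(q, p) = 9 (f(q, p) = 3² = 9)
H = -9 (H = -1*9 = -9)
c(U, G) = -9
D = -9
-D = -1*(-9) = 9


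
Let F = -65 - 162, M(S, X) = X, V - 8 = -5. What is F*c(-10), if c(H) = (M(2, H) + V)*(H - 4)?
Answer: -22246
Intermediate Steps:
V = 3 (V = 8 - 5 = 3)
c(H) = (-4 + H)*(3 + H) (c(H) = (H + 3)*(H - 4) = (3 + H)*(-4 + H) = (-4 + H)*(3 + H))
F = -227
F*c(-10) = -227*(-12 + (-10)² - 1*(-10)) = -227*(-12 + 100 + 10) = -227*98 = -22246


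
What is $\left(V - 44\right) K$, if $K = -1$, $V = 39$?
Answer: $5$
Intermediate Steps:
$\left(V - 44\right) K = \left(39 - 44\right) \left(-1\right) = \left(-5\right) \left(-1\right) = 5$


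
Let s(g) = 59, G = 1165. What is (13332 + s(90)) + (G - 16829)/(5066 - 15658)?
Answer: 8865821/662 ≈ 13392.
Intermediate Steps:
(13332 + s(90)) + (G - 16829)/(5066 - 15658) = (13332 + 59) + (1165 - 16829)/(5066 - 15658) = 13391 - 15664/(-10592) = 13391 - 15664*(-1/10592) = 13391 + 979/662 = 8865821/662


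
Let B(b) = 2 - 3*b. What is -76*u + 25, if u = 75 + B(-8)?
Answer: -7651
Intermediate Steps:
u = 101 (u = 75 + (2 - 3*(-8)) = 75 + (2 + 24) = 75 + 26 = 101)
-76*u + 25 = -76*101 + 25 = -7676 + 25 = -7651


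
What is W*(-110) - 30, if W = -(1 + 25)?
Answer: 2830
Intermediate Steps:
W = -26 (W = -1*26 = -26)
W*(-110) - 30 = -26*(-110) - 30 = 2860 - 30 = 2830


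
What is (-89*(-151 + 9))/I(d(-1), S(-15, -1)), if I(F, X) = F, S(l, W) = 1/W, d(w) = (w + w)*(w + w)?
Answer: 6319/2 ≈ 3159.5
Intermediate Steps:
d(w) = 4*w² (d(w) = (2*w)*(2*w) = 4*w²)
(-89*(-151 + 9))/I(d(-1), S(-15, -1)) = (-89*(-151 + 9))/((4*(-1)²)) = (-89*(-142))/((4*1)) = 12638/4 = 12638*(¼) = 6319/2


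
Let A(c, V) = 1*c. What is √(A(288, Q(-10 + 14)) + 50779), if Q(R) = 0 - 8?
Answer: √51067 ≈ 225.98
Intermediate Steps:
Q(R) = -8
A(c, V) = c
√(A(288, Q(-10 + 14)) + 50779) = √(288 + 50779) = √51067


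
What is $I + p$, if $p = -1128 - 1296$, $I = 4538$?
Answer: $2114$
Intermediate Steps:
$p = -2424$
$I + p = 4538 - 2424 = 2114$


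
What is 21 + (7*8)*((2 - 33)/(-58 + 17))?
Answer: 2597/41 ≈ 63.341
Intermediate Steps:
21 + (7*8)*((2 - 33)/(-58 + 17)) = 21 + 56*(-31/(-41)) = 21 + 56*(-31*(-1/41)) = 21 + 56*(31/41) = 21 + 1736/41 = 2597/41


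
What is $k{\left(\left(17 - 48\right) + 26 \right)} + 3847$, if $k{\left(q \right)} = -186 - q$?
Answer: $3666$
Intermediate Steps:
$k{\left(\left(17 - 48\right) + 26 \right)} + 3847 = \left(-186 - \left(\left(17 - 48\right) + 26\right)\right) + 3847 = \left(-186 - \left(-31 + 26\right)\right) + 3847 = \left(-186 - -5\right) + 3847 = \left(-186 + 5\right) + 3847 = -181 + 3847 = 3666$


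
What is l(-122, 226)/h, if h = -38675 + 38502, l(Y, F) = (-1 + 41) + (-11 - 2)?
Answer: -27/173 ≈ -0.15607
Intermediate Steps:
l(Y, F) = 27 (l(Y, F) = 40 - 13 = 27)
h = -173
l(-122, 226)/h = 27/(-173) = 27*(-1/173) = -27/173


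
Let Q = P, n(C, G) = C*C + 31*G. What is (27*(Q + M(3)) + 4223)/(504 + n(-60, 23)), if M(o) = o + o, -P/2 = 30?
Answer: 2765/4817 ≈ 0.57401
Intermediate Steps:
P = -60 (P = -2*30 = -60)
M(o) = 2*o
n(C, G) = C**2 + 31*G
Q = -60
(27*(Q + M(3)) + 4223)/(504 + n(-60, 23)) = (27*(-60 + 2*3) + 4223)/(504 + ((-60)**2 + 31*23)) = (27*(-60 + 6) + 4223)/(504 + (3600 + 713)) = (27*(-54) + 4223)/(504 + 4313) = (-1458 + 4223)/4817 = 2765*(1/4817) = 2765/4817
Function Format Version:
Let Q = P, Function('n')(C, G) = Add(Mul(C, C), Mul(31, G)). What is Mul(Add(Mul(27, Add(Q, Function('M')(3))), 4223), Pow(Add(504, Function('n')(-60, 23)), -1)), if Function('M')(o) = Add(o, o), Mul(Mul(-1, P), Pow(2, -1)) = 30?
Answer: Rational(2765, 4817) ≈ 0.57401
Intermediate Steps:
P = -60 (P = Mul(-2, 30) = -60)
Function('M')(o) = Mul(2, o)
Function('n')(C, G) = Add(Pow(C, 2), Mul(31, G))
Q = -60
Mul(Add(Mul(27, Add(Q, Function('M')(3))), 4223), Pow(Add(504, Function('n')(-60, 23)), -1)) = Mul(Add(Mul(27, Add(-60, Mul(2, 3))), 4223), Pow(Add(504, Add(Pow(-60, 2), Mul(31, 23))), -1)) = Mul(Add(Mul(27, Add(-60, 6)), 4223), Pow(Add(504, Add(3600, 713)), -1)) = Mul(Add(Mul(27, -54), 4223), Pow(Add(504, 4313), -1)) = Mul(Add(-1458, 4223), Pow(4817, -1)) = Mul(2765, Rational(1, 4817)) = Rational(2765, 4817)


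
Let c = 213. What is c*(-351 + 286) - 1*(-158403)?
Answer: 144558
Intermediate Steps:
c*(-351 + 286) - 1*(-158403) = 213*(-351 + 286) - 1*(-158403) = 213*(-65) + 158403 = -13845 + 158403 = 144558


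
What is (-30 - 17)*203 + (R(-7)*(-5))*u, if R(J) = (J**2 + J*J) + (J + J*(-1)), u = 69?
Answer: -43351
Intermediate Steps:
R(J) = 2*J**2 (R(J) = (J**2 + J**2) + (J - J) = 2*J**2 + 0 = 2*J**2)
(-30 - 17)*203 + (R(-7)*(-5))*u = (-30 - 17)*203 + ((2*(-7)**2)*(-5))*69 = -47*203 + ((2*49)*(-5))*69 = -9541 + (98*(-5))*69 = -9541 - 490*69 = -9541 - 33810 = -43351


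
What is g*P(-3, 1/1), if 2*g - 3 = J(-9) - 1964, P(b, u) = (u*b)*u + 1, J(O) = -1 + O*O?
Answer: 1881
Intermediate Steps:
J(O) = -1 + O²
P(b, u) = 1 + b*u² (P(b, u) = (b*u)*u + 1 = b*u² + 1 = 1 + b*u²)
g = -1881/2 (g = 3/2 + ((-1 + (-9)²) - 1964)/2 = 3/2 + ((-1 + 81) - 1964)/2 = 3/2 + (80 - 1964)/2 = 3/2 + (½)*(-1884) = 3/2 - 942 = -1881/2 ≈ -940.50)
g*P(-3, 1/1) = -1881*(1 - 3*(1/1)²)/2 = -1881*(1 - 3*1²)/2 = -1881*(1 - 3*1)/2 = -1881*(1 - 3)/2 = -1881/2*(-2) = 1881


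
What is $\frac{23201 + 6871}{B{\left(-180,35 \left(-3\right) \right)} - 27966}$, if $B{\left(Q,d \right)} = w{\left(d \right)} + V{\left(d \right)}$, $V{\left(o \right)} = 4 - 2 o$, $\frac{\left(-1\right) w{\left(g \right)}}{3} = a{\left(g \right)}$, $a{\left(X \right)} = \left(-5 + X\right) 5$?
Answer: $- \frac{15036}{13051} \approx -1.1521$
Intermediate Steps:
$a{\left(X \right)} = -25 + 5 X$
$w{\left(g \right)} = 75 - 15 g$ ($w{\left(g \right)} = - 3 \left(-25 + 5 g\right) = 75 - 15 g$)
$B{\left(Q,d \right)} = 79 - 17 d$ ($B{\left(Q,d \right)} = \left(75 - 15 d\right) - \left(-4 + 2 d\right) = 79 - 17 d$)
$\frac{23201 + 6871}{B{\left(-180,35 \left(-3\right) \right)} - 27966} = \frac{23201 + 6871}{\left(79 - 17 \cdot 35 \left(-3\right)\right) - 27966} = \frac{30072}{\left(79 - -1785\right) - 27966} = \frac{30072}{\left(79 + 1785\right) - 27966} = \frac{30072}{1864 - 27966} = \frac{30072}{-26102} = 30072 \left(- \frac{1}{26102}\right) = - \frac{15036}{13051}$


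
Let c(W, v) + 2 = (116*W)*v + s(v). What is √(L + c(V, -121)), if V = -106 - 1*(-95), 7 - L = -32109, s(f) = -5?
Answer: √186505 ≈ 431.86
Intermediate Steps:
L = 32116 (L = 7 - 1*(-32109) = 7 + 32109 = 32116)
V = -11 (V = -106 + 95 = -11)
c(W, v) = -7 + 116*W*v (c(W, v) = -2 + ((116*W)*v - 5) = -2 + (116*W*v - 5) = -2 + (-5 + 116*W*v) = -7 + 116*W*v)
√(L + c(V, -121)) = √(32116 + (-7 + 116*(-11)*(-121))) = √(32116 + (-7 + 154396)) = √(32116 + 154389) = √186505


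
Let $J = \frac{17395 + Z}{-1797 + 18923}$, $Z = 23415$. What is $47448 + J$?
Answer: $\frac{406317629}{8563} \approx 47450.0$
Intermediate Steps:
$J = \frac{20405}{8563}$ ($J = \frac{17395 + 23415}{-1797 + 18923} = \frac{40810}{17126} = 40810 \cdot \frac{1}{17126} = \frac{20405}{8563} \approx 2.3829$)
$47448 + J = 47448 + \frac{20405}{8563} = \frac{406317629}{8563}$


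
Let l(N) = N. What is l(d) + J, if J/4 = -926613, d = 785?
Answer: -3705667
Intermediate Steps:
J = -3706452 (J = 4*(-926613) = -3706452)
l(d) + J = 785 - 3706452 = -3705667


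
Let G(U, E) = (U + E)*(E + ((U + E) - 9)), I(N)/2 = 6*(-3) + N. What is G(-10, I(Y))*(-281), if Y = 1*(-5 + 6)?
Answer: -1075668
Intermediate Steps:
Y = 1 (Y = 1*1 = 1)
I(N) = -36 + 2*N (I(N) = 2*(6*(-3) + N) = 2*(-18 + N) = -36 + 2*N)
G(U, E) = (E + U)*(-9 + U + 2*E) (G(U, E) = (E + U)*(E + ((E + U) - 9)) = (E + U)*(E + (-9 + E + U)) = (E + U)*(-9 + U + 2*E))
G(-10, I(Y))*(-281) = ((-10)² - 9*(-36 + 2*1) - 9*(-10) + 2*(-36 + 2*1)² + 3*(-36 + 2*1)*(-10))*(-281) = (100 - 9*(-36 + 2) + 90 + 2*(-36 + 2)² + 3*(-36 + 2)*(-10))*(-281) = (100 - 9*(-34) + 90 + 2*(-34)² + 3*(-34)*(-10))*(-281) = (100 + 306 + 90 + 2*1156 + 1020)*(-281) = (100 + 306 + 90 + 2312 + 1020)*(-281) = 3828*(-281) = -1075668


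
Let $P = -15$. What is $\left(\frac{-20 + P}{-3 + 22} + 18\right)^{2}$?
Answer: $\frac{94249}{361} \approx 261.08$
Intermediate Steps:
$\left(\frac{-20 + P}{-3 + 22} + 18\right)^{2} = \left(\frac{-20 - 15}{-3 + 22} + 18\right)^{2} = \left(- \frac{35}{19} + 18\right)^{2} = \left(\frac{307}{19}\right)^{2} = \frac{94249}{361}$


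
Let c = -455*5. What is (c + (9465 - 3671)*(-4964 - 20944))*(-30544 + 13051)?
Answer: 2625930679911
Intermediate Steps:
c = -2275
(c + (9465 - 3671)*(-4964 - 20944))*(-30544 + 13051) = (-2275 + (9465 - 3671)*(-4964 - 20944))*(-30544 + 13051) = (-2275 + 5794*(-25908))*(-17493) = (-2275 - 150110952)*(-17493) = -150113227*(-17493) = 2625930679911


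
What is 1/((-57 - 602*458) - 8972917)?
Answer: -1/9248690 ≈ -1.0812e-7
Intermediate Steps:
1/((-57 - 602*458) - 8972917) = 1/((-57 - 275716) - 8972917) = 1/(-275773 - 8972917) = 1/(-9248690) = -1/9248690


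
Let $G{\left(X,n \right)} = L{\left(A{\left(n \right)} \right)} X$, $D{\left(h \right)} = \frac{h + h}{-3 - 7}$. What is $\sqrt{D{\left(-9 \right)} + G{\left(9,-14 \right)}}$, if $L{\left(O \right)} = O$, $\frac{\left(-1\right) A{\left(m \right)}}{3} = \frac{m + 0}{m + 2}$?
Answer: $\frac{3 i \sqrt{330}}{10} \approx 5.4498 i$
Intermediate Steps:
$A{\left(m \right)} = - \frac{3 m}{2 + m}$ ($A{\left(m \right)} = - 3 \frac{m + 0}{m + 2} = - 3 \frac{m}{2 + m} = - \frac{3 m}{2 + m}$)
$D{\left(h \right)} = - \frac{h}{5}$ ($D{\left(h \right)} = \frac{2 h}{-10} = 2 h \left(- \frac{1}{10}\right) = - \frac{h}{5}$)
$G{\left(X,n \right)} = - \frac{3 X n}{2 + n}$ ($G{\left(X,n \right)} = - \frac{3 n}{2 + n} X = - \frac{3 X n}{2 + n}$)
$\sqrt{D{\left(-9 \right)} + G{\left(9,-14 \right)}} = \sqrt{\left(- \frac{1}{5}\right) \left(-9\right) - 27 \left(-14\right) \frac{1}{2 - 14}} = \sqrt{\frac{9}{5} - 27 \left(-14\right) \frac{1}{-12}} = \sqrt{\frac{9}{5} - 27 \left(-14\right) \left(- \frac{1}{12}\right)} = \sqrt{\frac{9}{5} - \frac{63}{2}} = \sqrt{- \frac{297}{10}} = \frac{3 i \sqrt{330}}{10}$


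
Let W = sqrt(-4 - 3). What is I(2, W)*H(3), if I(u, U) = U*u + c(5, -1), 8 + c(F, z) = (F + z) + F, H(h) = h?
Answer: 3 + 6*I*sqrt(7) ≈ 3.0 + 15.875*I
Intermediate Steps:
c(F, z) = -8 + z + 2*F (c(F, z) = -8 + ((F + z) + F) = -8 + (z + 2*F) = -8 + z + 2*F)
W = I*sqrt(7) (W = sqrt(-7) = I*sqrt(7) ≈ 2.6458*I)
I(u, U) = 1 + U*u (I(u, U) = U*u + (-8 - 1 + 2*5) = U*u + (-8 - 1 + 10) = U*u + 1 = 1 + U*u)
I(2, W)*H(3) = (1 + (I*sqrt(7))*2)*3 = (1 + 2*I*sqrt(7))*3 = 3 + 6*I*sqrt(7)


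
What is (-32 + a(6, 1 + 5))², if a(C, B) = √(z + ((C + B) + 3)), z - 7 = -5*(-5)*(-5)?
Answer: (32 - I*√103)² ≈ 921.0 - 649.53*I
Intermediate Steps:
z = -118 (z = 7 - 5*(-5)*(-5) = 7 + 25*(-5) = 7 - 125 = -118)
a(C, B) = √(-115 + B + C) (a(C, B) = √(-118 + ((C + B) + 3)) = √(-118 + ((B + C) + 3)) = √(-118 + (3 + B + C)) = √(-115 + B + C))
(-32 + a(6, 1 + 5))² = (-32 + √(-115 + (1 + 5) + 6))² = (-32 + √(-115 + 6 + 6))² = (-32 + √(-103))² = (-32 + I*√103)²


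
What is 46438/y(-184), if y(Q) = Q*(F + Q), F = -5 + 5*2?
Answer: 23219/16468 ≈ 1.4099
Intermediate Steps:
F = 5 (F = -5 + 10 = 5)
y(Q) = Q*(5 + Q)
46438/y(-184) = 46438/((-184*(5 - 184))) = 46438/((-184*(-179))) = 46438/32936 = 46438*(1/32936) = 23219/16468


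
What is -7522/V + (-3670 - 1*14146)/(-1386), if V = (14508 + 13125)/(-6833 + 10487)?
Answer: -6267073040/6383223 ≈ -981.80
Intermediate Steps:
V = 9211/1218 (V = 27633/3654 = 27633*(1/3654) = 9211/1218 ≈ 7.5624)
-7522/V + (-3670 - 1*14146)/(-1386) = -7522/9211/1218 + (-3670 - 1*14146)/(-1386) = -7522*1218/9211 + (-3670 - 14146)*(-1/1386) = -9161796/9211 - 17816*(-1/1386) = -9161796/9211 + 8908/693 = -6267073040/6383223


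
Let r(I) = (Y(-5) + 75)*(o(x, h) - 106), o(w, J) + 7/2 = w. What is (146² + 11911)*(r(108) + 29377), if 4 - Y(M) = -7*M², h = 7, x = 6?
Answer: 102604976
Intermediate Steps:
o(w, J) = -7/2 + w
Y(M) = 4 + 7*M² (Y(M) = 4 - (-7)*M² = 4 + 7*M²)
r(I) = -26289 (r(I) = ((4 + 7*(-5)²) + 75)*((-7/2 + 6) - 106) = ((4 + 7*25) + 75)*(5/2 - 106) = ((4 + 175) + 75)*(-207/2) = (179 + 75)*(-207/2) = 254*(-207/2) = -26289)
(146² + 11911)*(r(108) + 29377) = (146² + 11911)*(-26289 + 29377) = (21316 + 11911)*3088 = 33227*3088 = 102604976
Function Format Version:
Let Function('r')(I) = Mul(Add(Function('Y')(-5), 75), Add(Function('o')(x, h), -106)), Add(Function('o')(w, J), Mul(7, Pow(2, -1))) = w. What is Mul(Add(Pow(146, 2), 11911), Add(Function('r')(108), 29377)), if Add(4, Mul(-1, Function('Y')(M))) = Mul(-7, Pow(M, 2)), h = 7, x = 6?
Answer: 102604976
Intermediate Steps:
Function('o')(w, J) = Add(Rational(-7, 2), w)
Function('Y')(M) = Add(4, Mul(7, Pow(M, 2))) (Function('Y')(M) = Add(4, Mul(-1, Mul(-7, Pow(M, 2)))) = Add(4, Mul(7, Pow(M, 2))))
Function('r')(I) = -26289 (Function('r')(I) = Mul(Add(Add(4, Mul(7, Pow(-5, 2))), 75), Add(Add(Rational(-7, 2), 6), -106)) = Mul(Add(Add(4, Mul(7, 25)), 75), Add(Rational(5, 2), -106)) = Mul(Add(Add(4, 175), 75), Rational(-207, 2)) = Mul(Add(179, 75), Rational(-207, 2)) = Mul(254, Rational(-207, 2)) = -26289)
Mul(Add(Pow(146, 2), 11911), Add(Function('r')(108), 29377)) = Mul(Add(Pow(146, 2), 11911), Add(-26289, 29377)) = Mul(Add(21316, 11911), 3088) = Mul(33227, 3088) = 102604976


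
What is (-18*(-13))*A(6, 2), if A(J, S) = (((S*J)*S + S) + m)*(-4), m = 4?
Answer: -28080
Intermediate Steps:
A(J, S) = -16 - 4*S - 4*J*S**2 (A(J, S) = (((S*J)*S + S) + 4)*(-4) = (((J*S)*S + S) + 4)*(-4) = ((J*S**2 + S) + 4)*(-4) = ((S + J*S**2) + 4)*(-4) = (4 + S + J*S**2)*(-4) = -16 - 4*S - 4*J*S**2)
(-18*(-13))*A(6, 2) = (-18*(-13))*(-16 - 4*2 - 4*6*2**2) = 234*(-16 - 8 - 4*6*4) = 234*(-16 - 8 - 96) = 234*(-120) = -28080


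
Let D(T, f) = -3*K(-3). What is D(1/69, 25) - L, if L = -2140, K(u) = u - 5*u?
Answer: 2104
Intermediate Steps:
K(u) = -4*u
D(T, f) = -36 (D(T, f) = -(-12)*(-3) = -3*12 = -36)
D(1/69, 25) - L = -36 - 1*(-2140) = -36 + 2140 = 2104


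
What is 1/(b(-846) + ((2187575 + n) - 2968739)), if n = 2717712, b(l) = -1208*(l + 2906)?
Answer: -1/551932 ≈ -1.8118e-6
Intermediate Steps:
b(l) = -3510448 - 1208*l (b(l) = -1208*(2906 + l) = -3510448 - 1208*l)
1/(b(-846) + ((2187575 + n) - 2968739)) = 1/((-3510448 - 1208*(-846)) + ((2187575 + 2717712) - 2968739)) = 1/((-3510448 + 1021968) + (4905287 - 2968739)) = 1/(-2488480 + 1936548) = 1/(-551932) = -1/551932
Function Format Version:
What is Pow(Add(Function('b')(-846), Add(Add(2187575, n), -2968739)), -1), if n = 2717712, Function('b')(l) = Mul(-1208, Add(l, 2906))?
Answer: Rational(-1, 551932) ≈ -1.8118e-6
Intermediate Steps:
Function('b')(l) = Add(-3510448, Mul(-1208, l)) (Function('b')(l) = Mul(-1208, Add(2906, l)) = Add(-3510448, Mul(-1208, l)))
Pow(Add(Function('b')(-846), Add(Add(2187575, n), -2968739)), -1) = Pow(Add(Add(-3510448, Mul(-1208, -846)), Add(Add(2187575, 2717712), -2968739)), -1) = Pow(Add(Add(-3510448, 1021968), Add(4905287, -2968739)), -1) = Pow(Add(-2488480, 1936548), -1) = Pow(-551932, -1) = Rational(-1, 551932)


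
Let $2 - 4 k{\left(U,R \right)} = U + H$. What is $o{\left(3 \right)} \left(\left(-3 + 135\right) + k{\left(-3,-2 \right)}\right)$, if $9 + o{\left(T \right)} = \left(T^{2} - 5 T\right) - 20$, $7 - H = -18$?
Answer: $-4445$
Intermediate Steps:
$H = 25$ ($H = 7 - -18 = 7 + 18 = 25$)
$o{\left(T \right)} = -29 + T^{2} - 5 T$ ($o{\left(T \right)} = -9 - \left(20 - T^{2} + 5 T\right) = -29 + T^{2} - 5 T$)
$k{\left(U,R \right)} = - \frac{23}{4} - \frac{U}{4}$ ($k{\left(U,R \right)} = \frac{1}{2} - \frac{U + 25}{4} = \frac{1}{2} - \frac{25 + U}{4} = \frac{1}{2} - \left(\frac{25}{4} + \frac{U}{4}\right) = - \frac{23}{4} - \frac{U}{4}$)
$o{\left(3 \right)} \left(\left(-3 + 135\right) + k{\left(-3,-2 \right)}\right) = \left(-29 + 3^{2} - 15\right) \left(\left(-3 + 135\right) - 5\right) = \left(-29 + 9 - 15\right) \left(132 + \left(- \frac{23}{4} + \frac{3}{4}\right)\right) = - 35 \left(132 - 5\right) = \left(-35\right) 127 = -4445$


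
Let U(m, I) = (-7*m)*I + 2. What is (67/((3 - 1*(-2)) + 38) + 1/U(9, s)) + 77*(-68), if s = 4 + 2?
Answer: -84630499/16168 ≈ -5234.4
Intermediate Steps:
s = 6
U(m, I) = 2 - 7*I*m (U(m, I) = -7*I*m + 2 = 2 - 7*I*m)
(67/((3 - 1*(-2)) + 38) + 1/U(9, s)) + 77*(-68) = (67/((3 - 1*(-2)) + 38) + 1/(2 - 7*6*9)) + 77*(-68) = (67/((3 + 2) + 38) + 1/(2 - 378)) - 5236 = (67/(5 + 38) + 1/(-376)) - 5236 = (67/43 + 1*(-1/376)) - 5236 = (67*(1/43) - 1/376) - 5236 = (67/43 - 1/376) - 5236 = 25149/16168 - 5236 = -84630499/16168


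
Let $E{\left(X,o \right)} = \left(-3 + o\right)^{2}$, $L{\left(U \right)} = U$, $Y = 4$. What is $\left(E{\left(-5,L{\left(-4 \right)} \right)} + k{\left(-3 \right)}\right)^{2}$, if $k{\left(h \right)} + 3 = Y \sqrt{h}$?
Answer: $2068 + 368 i \sqrt{3} \approx 2068.0 + 637.39 i$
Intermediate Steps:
$k{\left(h \right)} = -3 + 4 \sqrt{h}$
$\left(E{\left(-5,L{\left(-4 \right)} \right)} + k{\left(-3 \right)}\right)^{2} = \left(\left(-3 - 4\right)^{2} - \left(3 - 4 \sqrt{-3}\right)\right)^{2} = \left(\left(-7\right)^{2} - \left(3 - 4 i \sqrt{3}\right)\right)^{2} = \left(49 - \left(3 - 4 i \sqrt{3}\right)\right)^{2} = \left(46 + 4 i \sqrt{3}\right)^{2}$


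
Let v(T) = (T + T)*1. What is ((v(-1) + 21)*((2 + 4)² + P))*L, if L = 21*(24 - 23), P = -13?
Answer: 9177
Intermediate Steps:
v(T) = 2*T (v(T) = (2*T)*1 = 2*T)
L = 21 (L = 21*1 = 21)
((v(-1) + 21)*((2 + 4)² + P))*L = ((2*(-1) + 21)*((2 + 4)² - 13))*21 = ((-2 + 21)*(6² - 13))*21 = (19*(36 - 13))*21 = (19*23)*21 = 437*21 = 9177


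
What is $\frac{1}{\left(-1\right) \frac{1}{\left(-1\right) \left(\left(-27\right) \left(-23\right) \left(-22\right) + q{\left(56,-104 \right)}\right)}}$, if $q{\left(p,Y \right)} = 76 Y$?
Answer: $-21566$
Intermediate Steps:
$\frac{1}{\left(-1\right) \frac{1}{\left(-1\right) \left(\left(-27\right) \left(-23\right) \left(-22\right) + q{\left(56,-104 \right)}\right)}} = \frac{1}{\left(-1\right) \frac{1}{\left(-1\right) \left(\left(-27\right) \left(-23\right) \left(-22\right) + 76 \left(-104\right)\right)}} = \frac{1}{\left(-1\right) \frac{1}{\left(-1\right) \left(621 \left(-22\right) - 7904\right)}} = \frac{1}{\left(-1\right) \frac{1}{\left(-1\right) \left(-13662 - 7904\right)}} = \frac{1}{\left(-1\right) \frac{1}{\left(-1\right) \left(-21566\right)}} = \frac{1}{\left(-1\right) \frac{1}{21566}} = \frac{1}{- \frac{1}{21566}} = -21566$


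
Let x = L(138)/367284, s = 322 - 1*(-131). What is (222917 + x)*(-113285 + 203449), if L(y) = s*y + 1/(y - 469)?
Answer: 610867055124845341/30392751 ≈ 2.0099e+10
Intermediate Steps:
s = 453 (s = 322 + 131 = 453)
L(y) = 1/(-469 + y) + 453*y (L(y) = 453*y + 1/(y - 469) = 453*y + 1/(-469 + y) = 1/(-469 + y) + 453*y)
x = 20692133/121571004 (x = ((1 - 212457*138 + 453*138**2)/(-469 + 138))/367284 = ((1 - 29319066 + 453*19044)/(-331))*(1/367284) = -(1 - 29319066 + 8626932)/331*(1/367284) = -1/331*(-20692133)*(1/367284) = (20692133/331)*(1/367284) = 20692133/121571004 ≈ 0.17021)
(222917 + x)*(-113285 + 203449) = (222917 + 20692133/121571004)*(-113285 + 203449) = (27100264190801/121571004)*90164 = 610867055124845341/30392751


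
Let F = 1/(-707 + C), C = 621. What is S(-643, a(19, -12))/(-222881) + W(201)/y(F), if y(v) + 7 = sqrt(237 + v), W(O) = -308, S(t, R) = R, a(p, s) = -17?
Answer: -41325428657/3603317127 - 308*sqrt(1752766)/16167 ≈ -36.691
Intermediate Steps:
F = -1/86 (F = 1/(-707 + 621) = 1/(-86) = -1/86 ≈ -0.011628)
y(v) = -7 + sqrt(237 + v)
S(-643, a(19, -12))/(-222881) + W(201)/y(F) = -17/(-222881) - 308/(-7 + sqrt(237 - 1/86)) = -17*(-1/222881) - 308/(-7 + sqrt(20381/86)) = 17/222881 - 308/(-7 + sqrt(1752766)/86)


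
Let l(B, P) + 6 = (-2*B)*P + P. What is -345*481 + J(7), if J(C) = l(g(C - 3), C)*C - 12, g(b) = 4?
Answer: -166342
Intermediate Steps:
l(B, P) = -6 + P - 2*B*P (l(B, P) = -6 + ((-2*B)*P + P) = -6 + (-2*B*P + P) = -6 + (P - 2*B*P) = -6 + P - 2*B*P)
J(C) = -12 + C*(-6 - 7*C) (J(C) = (-6 + C - 2*4*C)*C - 12 = (-6 + C - 8*C)*C - 12 = (-6 - 7*C)*C - 12 = C*(-6 - 7*C) - 12 = -12 + C*(-6 - 7*C))
-345*481 + J(7) = -345*481 + (-12 - 1*7*(6 + 7*7)) = -165945 + (-12 - 1*7*(6 + 49)) = -165945 + (-12 - 1*7*55) = -165945 + (-12 - 385) = -165945 - 397 = -166342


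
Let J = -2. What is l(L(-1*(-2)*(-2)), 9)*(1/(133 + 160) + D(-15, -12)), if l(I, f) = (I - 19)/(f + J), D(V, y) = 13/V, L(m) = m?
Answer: 12466/4395 ≈ 2.8364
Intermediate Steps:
l(I, f) = (-19 + I)/(-2 + f) (l(I, f) = (I - 19)/(f - 2) = (-19 + I)/(-2 + f))
l(L(-1*(-2)*(-2)), 9)*(1/(133 + 160) + D(-15, -12)) = ((-19 - 1*(-2)*(-2))/(-2 + 9))*(1/(133 + 160) + 13/(-15)) = ((-19 + 2*(-2))/7)*(1/293 + 13*(-1/15)) = ((-19 - 4)/7)*(1/293 - 13/15) = ((⅐)*(-23))*(-3794/4395) = -23/7*(-3794/4395) = 12466/4395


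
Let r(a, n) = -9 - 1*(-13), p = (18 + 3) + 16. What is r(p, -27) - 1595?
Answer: -1591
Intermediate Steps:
p = 37 (p = 21 + 16 = 37)
r(a, n) = 4 (r(a, n) = -9 + 13 = 4)
r(p, -27) - 1595 = 4 - 1595 = -1591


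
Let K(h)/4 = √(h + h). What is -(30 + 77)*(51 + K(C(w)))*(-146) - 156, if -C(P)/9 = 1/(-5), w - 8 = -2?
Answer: 796566 + 187464*√10/5 ≈ 9.1513e+5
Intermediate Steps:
w = 6 (w = 8 - 2 = 6)
C(P) = 9/5 (C(P) = -9/(-5) = -9*(-⅕) = 9/5)
K(h) = 4*√2*√h (K(h) = 4*√(h + h) = 4*√(2*h) = 4*(√2*√h) = 4*√2*√h)
-(30 + 77)*(51 + K(C(w)))*(-146) - 156 = -(30 + 77)*(51 + 4*√2*√(9/5))*(-146) - 156 = -107*(51 + 4*√2*(3*√5/5))*(-146) - 156 = -107*(51 + 12*√10/5)*(-146) - 156 = -(5457 + 1284*√10/5)*(-146) - 156 = (-5457 - 1284*√10/5)*(-146) - 156 = (796722 + 187464*√10/5) - 156 = 796566 + 187464*√10/5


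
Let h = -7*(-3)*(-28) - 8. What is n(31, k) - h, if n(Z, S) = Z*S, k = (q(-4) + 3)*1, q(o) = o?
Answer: 565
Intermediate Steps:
k = -1 (k = (-4 + 3)*1 = -1*1 = -1)
h = -596 (h = 21*(-28) - 8 = -588 - 8 = -596)
n(Z, S) = S*Z
n(31, k) - h = -1*31 - 1*(-596) = -31 + 596 = 565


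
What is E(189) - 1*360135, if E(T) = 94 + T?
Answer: -359852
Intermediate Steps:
E(189) - 1*360135 = (94 + 189) - 1*360135 = 283 - 360135 = -359852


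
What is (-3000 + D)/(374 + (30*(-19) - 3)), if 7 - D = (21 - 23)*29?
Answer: 2935/199 ≈ 14.749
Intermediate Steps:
D = 65 (D = 7 - (21 - 23)*29 = 7 - (-2)*29 = 7 - 1*(-58) = 7 + 58 = 65)
(-3000 + D)/(374 + (30*(-19) - 3)) = (-3000 + 65)/(374 + (30*(-19) - 3)) = -2935/(374 + (-570 - 3)) = -2935/(374 - 573) = -2935/(-199) = -2935*(-1/199) = 2935/199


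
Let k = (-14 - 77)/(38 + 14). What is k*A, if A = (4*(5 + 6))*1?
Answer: -77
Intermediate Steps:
k = -7/4 (k = -91/52 = -91*1/52 = -7/4 ≈ -1.7500)
A = 44 (A = (4*11)*1 = 44*1 = 44)
k*A = -7/4*44 = -77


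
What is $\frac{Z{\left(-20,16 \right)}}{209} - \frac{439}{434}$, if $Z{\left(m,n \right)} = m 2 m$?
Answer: $\frac{255449}{90706} \approx 2.8162$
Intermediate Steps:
$Z{\left(m,n \right)} = 2 m^{2}$ ($Z{\left(m,n \right)} = 2 m m = 2 m^{2}$)
$\frac{Z{\left(-20,16 \right)}}{209} - \frac{439}{434} = \frac{2 \left(-20\right)^{2}}{209} - \frac{439}{434} = 2 \cdot 400 \cdot \frac{1}{209} - \frac{439}{434} = 800 \cdot \frac{1}{209} - \frac{439}{434} = \frac{800}{209} - \frac{439}{434} = \frac{255449}{90706}$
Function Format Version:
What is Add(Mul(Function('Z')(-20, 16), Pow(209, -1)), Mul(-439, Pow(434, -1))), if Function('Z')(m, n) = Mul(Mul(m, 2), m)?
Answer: Rational(255449, 90706) ≈ 2.8162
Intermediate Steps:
Function('Z')(m, n) = Mul(2, Pow(m, 2)) (Function('Z')(m, n) = Mul(Mul(2, m), m) = Mul(2, Pow(m, 2)))
Add(Mul(Function('Z')(-20, 16), Pow(209, -1)), Mul(-439, Pow(434, -1))) = Add(Mul(Mul(2, Pow(-20, 2)), Pow(209, -1)), Mul(-439, Pow(434, -1))) = Add(Mul(Mul(2, 400), Rational(1, 209)), Mul(-439, Rational(1, 434))) = Add(Mul(800, Rational(1, 209)), Rational(-439, 434)) = Add(Rational(800, 209), Rational(-439, 434)) = Rational(255449, 90706)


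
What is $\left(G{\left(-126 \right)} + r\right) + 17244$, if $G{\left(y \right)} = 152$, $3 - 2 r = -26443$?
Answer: $30619$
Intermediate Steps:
$r = 13223$ ($r = \frac{3}{2} - - \frac{26443}{2} = \frac{3}{2} + \frac{26443}{2} = 13223$)
$\left(G{\left(-126 \right)} + r\right) + 17244 = \left(152 + 13223\right) + 17244 = 13375 + 17244 = 30619$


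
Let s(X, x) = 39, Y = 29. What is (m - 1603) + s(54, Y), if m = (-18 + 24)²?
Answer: -1528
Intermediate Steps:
m = 36 (m = 6² = 36)
(m - 1603) + s(54, Y) = (36 - 1603) + 39 = -1567 + 39 = -1528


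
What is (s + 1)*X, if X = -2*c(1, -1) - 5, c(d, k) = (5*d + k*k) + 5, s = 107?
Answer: -2916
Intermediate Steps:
c(d, k) = 5 + k² + 5*d (c(d, k) = (5*d + k²) + 5 = (k² + 5*d) + 5 = 5 + k² + 5*d)
X = -27 (X = -2*(5 + (-1)² + 5*1) - 5 = -2*(5 + 1 + 5) - 5 = -2*11 - 5 = -22 - 5 = -27)
(s + 1)*X = (107 + 1)*(-27) = 108*(-27) = -2916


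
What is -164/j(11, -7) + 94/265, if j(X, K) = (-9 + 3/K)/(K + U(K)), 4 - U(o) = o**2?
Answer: -7906618/8745 ≈ -904.13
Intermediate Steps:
U(o) = 4 - o**2
j(X, K) = (-9 + 3/K)/(4 + K - K**2) (j(X, K) = (-9 + 3/K)/(K + (4 - K**2)) = (-9 + 3/K)/(4 + K - K**2))
-164/j(11, -7) + 94/265 = -164*(-7*(4 - 7 - 1*(-7)**2)/(3*(1 - 3*(-7)))) + 94/265 = -164*(-7*(4 - 7 - 1*49)/(3*(1 + 21))) + 94*(1/265) = -164/(3*(-1/7)*22/(4 - 7 - 49)) + 94/265 = -164/(3*(-1/7)*22/(-52)) + 94/265 = -164/(3*(-1/7)*(-1/52)*22) + 94/265 = -164/33/182 + 94/265 = -164*182/33 + 94/265 = -29848/33 + 94/265 = -7906618/8745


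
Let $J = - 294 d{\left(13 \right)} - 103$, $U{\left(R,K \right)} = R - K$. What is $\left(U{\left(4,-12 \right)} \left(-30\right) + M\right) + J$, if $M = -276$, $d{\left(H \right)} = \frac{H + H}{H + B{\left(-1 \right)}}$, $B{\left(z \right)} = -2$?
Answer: $- \frac{17093}{11} \approx -1553.9$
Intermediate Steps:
$d{\left(H \right)} = \frac{2 H}{-2 + H}$ ($d{\left(H \right)} = \frac{H + H}{H - 2} = \frac{2 H}{-2 + H}$)
$J = - \frac{8777}{11}$ ($J = - 294 \cdot 2 \cdot 13 \frac{1}{-2 + 13} - 103 = - 294 \cdot 2 \cdot 13 \cdot \frac{1}{11} - 103 = \left(-294\right) \frac{26}{11} - 103 = - \frac{7644}{11} - 103 = - \frac{8777}{11} \approx -797.91$)
$\left(U{\left(4,-12 \right)} \left(-30\right) + M\right) + J = \left(\left(4 - -12\right) \left(-30\right) - 276\right) - \frac{8777}{11} = \left(\left(4 + 12\right) \left(-30\right) - 276\right) - \frac{8777}{11} = \left(16 \left(-30\right) - 276\right) - \frac{8777}{11} = \left(-480 - 276\right) - \frac{8777}{11} = -756 - \frac{8777}{11} = - \frac{17093}{11}$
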